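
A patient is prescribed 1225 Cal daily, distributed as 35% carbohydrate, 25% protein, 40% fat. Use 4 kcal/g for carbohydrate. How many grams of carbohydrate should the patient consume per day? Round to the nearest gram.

Carbohydrate energy = 35% × 1225 = 428.75 kcal.
At 4 kcal/g: 428.75 ÷ 4 = 107.1875 g.

107 g/day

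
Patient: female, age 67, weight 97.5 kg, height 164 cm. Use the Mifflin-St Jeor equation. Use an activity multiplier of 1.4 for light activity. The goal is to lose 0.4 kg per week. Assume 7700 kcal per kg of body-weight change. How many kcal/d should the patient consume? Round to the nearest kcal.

1666 kcal/d

Mifflin-St Jeor (female): BMR = 10(97.5) + 6.25(164) − 5(67) − 161 = 975 + 1025 − 335 − 161 = 1504 kcal/day.
TEE = 1504 × 1.4 = 2105.6 kcal/day.
Required daily deficit = 0.4 × 7700 ÷ 7 = 440 kcal/day.
Target intake = 2105.6 − 440 = 1665.6 kcal/day.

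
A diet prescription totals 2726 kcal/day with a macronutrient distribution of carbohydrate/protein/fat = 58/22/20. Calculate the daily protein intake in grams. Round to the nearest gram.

150 g/day

Protein energy = 22% × 2726 = 599.72 kcal.
At 4 kcal/g: 599.72 ÷ 4 = 149.93 g.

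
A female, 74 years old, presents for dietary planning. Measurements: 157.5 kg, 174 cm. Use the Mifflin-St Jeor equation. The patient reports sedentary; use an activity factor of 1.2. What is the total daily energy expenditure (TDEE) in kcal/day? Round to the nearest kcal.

Mifflin-St Jeor (female): BMR = 10(157.5) + 6.25(174) − 5(74) − 161 = 1575 + 1087.5 − 370 − 161 = 2131.5 kcal/day.
TEE = BMR × activity factor = 2131.5 × 1.2 = 2557.8 kcal/day.

2558 kcal/day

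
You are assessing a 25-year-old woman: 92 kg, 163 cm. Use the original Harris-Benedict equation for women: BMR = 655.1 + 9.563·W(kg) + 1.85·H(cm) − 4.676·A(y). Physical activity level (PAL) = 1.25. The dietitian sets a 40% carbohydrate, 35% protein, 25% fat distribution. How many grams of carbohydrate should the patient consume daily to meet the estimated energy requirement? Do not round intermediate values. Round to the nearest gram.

Harris-Benedict: BMR = 655.1 + 9.563(92) + 1.85(163) − 4.676(25) = 1719.546 kcal/day.
TEE = 1719.546 × 1.25 = 2149.4325 kcal/day.
Carbohydrate energy = 40% × 2149.4325 = 859.773 kcal.
Carbohydrate = 859.773 ÷ 4 kcal/g = 214.9433 g.

215 g/day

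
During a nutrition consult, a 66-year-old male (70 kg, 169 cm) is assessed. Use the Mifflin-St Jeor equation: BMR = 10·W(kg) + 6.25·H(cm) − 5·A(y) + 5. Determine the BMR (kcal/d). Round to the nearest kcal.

1431 kcal/d

Mifflin-St Jeor (male): BMR = 10(70) + 6.25(169) − 5(66) + 5 = 700 + 1056.25 − 330 + 5 = 1431.25 kcal/day.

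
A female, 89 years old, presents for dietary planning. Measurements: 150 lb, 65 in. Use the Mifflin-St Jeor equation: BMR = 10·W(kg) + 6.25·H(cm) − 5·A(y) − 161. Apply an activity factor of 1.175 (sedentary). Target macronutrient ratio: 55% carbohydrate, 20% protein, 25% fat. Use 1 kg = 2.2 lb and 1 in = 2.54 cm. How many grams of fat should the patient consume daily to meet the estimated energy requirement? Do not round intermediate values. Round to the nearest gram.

36 g/day

Convert to metric: weight = 150 ÷ 2.2 = 68.1818 kg; height = 65 × 2.54 = 165.1 cm.
Mifflin-St Jeor (female): BMR = 10(68.1818) + 6.25(165.1) − 5(89) − 161 = 681.8182 + 1031.875 − 445 − 161 = 1107.6932 kcal/day.
TEE = 1107.6932 × 1.175 = 1301.5395 kcal/day.
Fat energy = 25% × 1301.5395 = 325.3849 kcal.
Fat = 325.3849 ÷ 9 kcal/g = 36.1539 g.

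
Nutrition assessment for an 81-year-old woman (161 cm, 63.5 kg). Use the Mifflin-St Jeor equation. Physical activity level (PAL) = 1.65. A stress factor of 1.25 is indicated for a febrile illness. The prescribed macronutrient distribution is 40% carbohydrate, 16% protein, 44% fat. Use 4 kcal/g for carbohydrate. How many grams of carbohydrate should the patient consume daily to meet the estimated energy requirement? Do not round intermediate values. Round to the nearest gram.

Mifflin-St Jeor (female): BMR = 10(63.5) + 6.25(161) − 5(81) − 161 = 635 + 1006.25 − 405 − 161 = 1075.25 kcal/day.
TEE = 1075.25 × 1.65 = 1774.1625 kcal/day.
With stress factor 1.25: 1774.1625 × 1.25 = 2217.7031 kcal/day.
Carbohydrate energy = 40% × 2217.7031 = 887.0813 kcal.
Carbohydrate = 887.0813 ÷ 4 kcal/g = 221.7703 g.

222 g/day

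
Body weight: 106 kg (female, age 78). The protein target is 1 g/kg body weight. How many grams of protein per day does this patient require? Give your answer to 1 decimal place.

Protein = 1 g/kg × 106 kg = 106 g/day.

106.0 g/day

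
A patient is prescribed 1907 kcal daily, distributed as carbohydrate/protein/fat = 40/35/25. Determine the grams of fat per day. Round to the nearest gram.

53 g/day

Fat energy = 25% × 1907 = 476.75 kcal.
At 9 kcal/g: 476.75 ÷ 9 = 52.9722 g.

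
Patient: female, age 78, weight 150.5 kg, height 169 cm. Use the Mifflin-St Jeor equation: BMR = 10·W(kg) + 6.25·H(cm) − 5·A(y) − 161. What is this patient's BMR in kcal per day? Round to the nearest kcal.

2010 kcal per day

Mifflin-St Jeor (female): BMR = 10(150.5) + 6.25(169) − 5(78) − 161 = 1505 + 1056.25 − 390 − 161 = 2010.25 kcal/day.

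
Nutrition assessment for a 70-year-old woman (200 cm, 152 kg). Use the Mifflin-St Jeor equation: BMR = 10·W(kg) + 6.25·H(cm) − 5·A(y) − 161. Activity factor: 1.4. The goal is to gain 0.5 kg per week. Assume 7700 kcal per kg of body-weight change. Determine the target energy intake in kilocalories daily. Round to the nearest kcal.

Mifflin-St Jeor (female): BMR = 10(152) + 6.25(200) − 5(70) − 161 = 1520 + 1250 − 350 − 161 = 2259 kcal/day.
TEE = 2259 × 1.4 = 3162.6 kcal/day.
Required daily surplus = 0.5 × 7700 ÷ 7 = 550 kcal/day.
Target intake = 3162.6 + 550 = 3712.6 kcal/day.

3713 kilocalories daily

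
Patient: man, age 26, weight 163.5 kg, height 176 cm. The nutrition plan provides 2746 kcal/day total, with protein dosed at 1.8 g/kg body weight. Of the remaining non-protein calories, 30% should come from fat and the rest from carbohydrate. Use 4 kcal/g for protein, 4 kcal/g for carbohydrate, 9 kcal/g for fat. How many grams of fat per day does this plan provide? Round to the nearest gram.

52 g/day

Protein = 1.8 × 163.5 = 294.3 g → 294.3 × 4 = 1177.2 kcal.
Non-protein calories = 2746 − 1177.2 = 1568.8 kcal.
Fat: 30% × 1568.8 = 470.64 kcal; carbohydrate: 1098.16 kcal.
Fat: 470.64 kcal ÷ 9 kcal/g = 52.2933 g.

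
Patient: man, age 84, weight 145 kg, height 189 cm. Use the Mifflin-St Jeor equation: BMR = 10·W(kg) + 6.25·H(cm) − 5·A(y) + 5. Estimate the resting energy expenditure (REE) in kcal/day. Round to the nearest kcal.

2216 kcal/day

Mifflin-St Jeor (male): BMR = 10(145) + 6.25(189) − 5(84) + 5 = 1450 + 1181.25 − 420 + 5 = 2216.25 kcal/day.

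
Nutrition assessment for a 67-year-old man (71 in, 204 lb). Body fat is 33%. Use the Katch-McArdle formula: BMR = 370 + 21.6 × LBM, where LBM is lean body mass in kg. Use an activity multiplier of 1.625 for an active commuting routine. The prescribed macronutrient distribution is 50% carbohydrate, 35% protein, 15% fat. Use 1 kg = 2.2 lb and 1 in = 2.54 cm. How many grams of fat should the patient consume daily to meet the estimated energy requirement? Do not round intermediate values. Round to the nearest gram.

46 g/day

Convert to metric: weight = 204 ÷ 2.2 = 92.7273 kg; height = 71 × 2.54 = 180.34 cm.
LBM = 92.7273 × (1 − 0.33) = 62.1273 kg. Katch-McArdle: BMR = 370 + 21.6 × 62.1273 = 1711.9491 kcal/day.
TEE = 1711.9491 × 1.625 = 2781.9173 kcal/day.
Fat energy = 15% × 2781.9173 = 417.2876 kcal.
Fat = 417.2876 ÷ 9 kcal/g = 46.3653 g.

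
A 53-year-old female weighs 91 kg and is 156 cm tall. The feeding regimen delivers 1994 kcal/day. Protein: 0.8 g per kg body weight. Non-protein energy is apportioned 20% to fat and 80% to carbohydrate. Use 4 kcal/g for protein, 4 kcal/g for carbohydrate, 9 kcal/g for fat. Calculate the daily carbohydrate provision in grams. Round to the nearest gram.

Protein = 0.8 × 91 = 72.8 g → 72.8 × 4 = 291.2 kcal.
Non-protein calories = 1994 − 291.2 = 1702.8 kcal.
Fat: 20% × 1702.8 = 340.56 kcal; carbohydrate: 1362.24 kcal.
Carbohydrate: 1362.24 kcal ÷ 4 kcal/g = 340.56 g.

341 g/day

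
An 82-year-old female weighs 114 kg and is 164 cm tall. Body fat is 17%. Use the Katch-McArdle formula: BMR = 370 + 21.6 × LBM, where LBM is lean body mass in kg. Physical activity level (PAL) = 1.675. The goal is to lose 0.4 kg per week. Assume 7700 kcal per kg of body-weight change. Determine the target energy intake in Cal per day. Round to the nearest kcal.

3603 Cal per day

LBM = 114 × (1 − 0.17) = 94.62 kg. Katch-McArdle: BMR = 370 + 21.6 × 94.62 = 2413.792 kcal/day.
TEE = 2413.792 × 1.675 = 4043.1016 kcal/day.
Required daily deficit = 0.4 × 7700 ÷ 7 = 440 kcal/day.
Target intake = 4043.1016 − 440 = 3603.1016 kcal/day.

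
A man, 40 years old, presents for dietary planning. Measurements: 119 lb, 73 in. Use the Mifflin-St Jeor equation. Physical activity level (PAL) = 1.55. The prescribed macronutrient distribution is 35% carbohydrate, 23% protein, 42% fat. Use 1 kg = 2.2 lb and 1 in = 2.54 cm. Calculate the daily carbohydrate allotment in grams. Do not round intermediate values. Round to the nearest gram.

Convert to metric: weight = 119 ÷ 2.2 = 54.0909 kg; height = 73 × 2.54 = 185.42 cm.
Mifflin-St Jeor (male): BMR = 10(54.0909) + 6.25(185.42) − 5(40) + 5 = 540.9091 + 1158.875 − 200 + 5 = 1504.7841 kcal/day.
TEE = 1504.7841 × 1.55 = 2332.4153 kcal/day.
Carbohydrate energy = 35% × 2332.4153 = 816.3454 kcal.
Carbohydrate = 816.3454 ÷ 4 kcal/g = 204.0863 g.

204 g/day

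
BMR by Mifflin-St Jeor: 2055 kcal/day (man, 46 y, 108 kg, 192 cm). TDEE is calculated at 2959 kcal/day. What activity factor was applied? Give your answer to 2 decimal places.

Activity factor = TEE ÷ BMR = 2959 ÷ 2055 = 1.44.

1.44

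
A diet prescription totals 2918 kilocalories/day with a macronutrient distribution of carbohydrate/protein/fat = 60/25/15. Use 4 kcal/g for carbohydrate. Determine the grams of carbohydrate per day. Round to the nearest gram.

Carbohydrate energy = 60% × 2918 = 1750.8 kcal.
At 4 kcal/g: 1750.8 ÷ 4 = 437.7 g.

438 g/day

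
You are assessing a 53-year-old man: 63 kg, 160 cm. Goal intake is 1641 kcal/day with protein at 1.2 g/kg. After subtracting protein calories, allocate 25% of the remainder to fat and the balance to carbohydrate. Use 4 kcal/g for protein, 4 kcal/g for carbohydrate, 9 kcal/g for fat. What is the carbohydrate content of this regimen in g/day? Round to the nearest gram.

Protein = 1.2 × 63 = 75.6 g → 75.6 × 4 = 302.4 kcal.
Non-protein calories = 1641 − 302.4 = 1338.6 kcal.
Fat: 25% × 1338.6 = 334.65 kcal; carbohydrate: 1003.95 kcal.
Carbohydrate: 1003.95 kcal ÷ 4 kcal/g = 250.9875 g.

251 g/day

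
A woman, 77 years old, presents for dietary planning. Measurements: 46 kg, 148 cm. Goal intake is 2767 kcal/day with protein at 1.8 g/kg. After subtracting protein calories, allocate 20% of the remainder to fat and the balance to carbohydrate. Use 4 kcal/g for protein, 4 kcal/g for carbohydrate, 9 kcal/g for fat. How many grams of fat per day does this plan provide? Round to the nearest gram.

54 g/day

Protein = 1.8 × 46 = 82.8 g → 82.8 × 4 = 331.2 kcal.
Non-protein calories = 2767 − 331.2 = 2435.8 kcal.
Fat: 20% × 2435.8 = 487.16 kcal; carbohydrate: 1948.64 kcal.
Fat: 487.16 kcal ÷ 9 kcal/g = 54.1289 g.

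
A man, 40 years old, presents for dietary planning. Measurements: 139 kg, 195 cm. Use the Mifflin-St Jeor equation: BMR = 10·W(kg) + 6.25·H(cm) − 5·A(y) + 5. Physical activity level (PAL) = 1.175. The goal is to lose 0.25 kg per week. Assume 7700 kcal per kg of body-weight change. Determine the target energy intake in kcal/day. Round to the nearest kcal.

Mifflin-St Jeor (male): BMR = 10(139) + 6.25(195) − 5(40) + 5 = 1390 + 1218.75 − 200 + 5 = 2413.75 kcal/day.
TEE = 2413.75 × 1.175 = 2836.1563 kcal/day.
Required daily deficit = 0.25 × 7700 ÷ 7 = 275 kcal/day.
Target intake = 2836.1563 − 275 = 2561.1563 kcal/day.

2561 kcal/day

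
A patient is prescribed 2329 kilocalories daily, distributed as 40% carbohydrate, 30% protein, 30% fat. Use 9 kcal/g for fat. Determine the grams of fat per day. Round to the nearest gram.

Fat energy = 30% × 2329 = 698.7 kcal.
At 9 kcal/g: 698.7 ÷ 9 = 77.6333 g.

78 g/day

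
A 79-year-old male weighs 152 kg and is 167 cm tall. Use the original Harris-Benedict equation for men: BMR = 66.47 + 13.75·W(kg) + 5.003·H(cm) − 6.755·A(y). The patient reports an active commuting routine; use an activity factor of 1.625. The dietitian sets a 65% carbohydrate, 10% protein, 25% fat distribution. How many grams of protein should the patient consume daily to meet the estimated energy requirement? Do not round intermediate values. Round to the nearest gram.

100 g/day

Harris-Benedict: BMR = 66.47 + 13.75(152) + 5.003(167) − 6.755(79) = 2458.326 kcal/day.
TEE = 2458.326 × 1.625 = 3994.7798 kcal/day.
Protein energy = 10% × 3994.7798 = 399.478 kcal.
Protein = 399.478 ÷ 4 kcal/g = 99.8695 g.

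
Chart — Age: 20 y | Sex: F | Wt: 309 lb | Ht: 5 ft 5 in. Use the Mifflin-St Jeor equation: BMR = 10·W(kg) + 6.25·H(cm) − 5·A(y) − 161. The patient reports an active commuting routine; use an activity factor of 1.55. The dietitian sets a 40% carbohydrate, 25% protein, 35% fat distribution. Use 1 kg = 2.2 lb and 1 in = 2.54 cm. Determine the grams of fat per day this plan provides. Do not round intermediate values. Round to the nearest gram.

131 g/day

Convert to metric: weight = 309 ÷ 2.2 = 140.4545 kg; height = (5×12 + 5) × 2.54 = 65 × 2.54 = 165.1 cm.
Mifflin-St Jeor (female): BMR = 10(140.4545) + 6.25(165.1) − 5(20) − 161 = 1404.5455 + 1031.875 − 100 − 161 = 2175.4205 kcal/day.
TEE = 2175.4205 × 1.55 = 3371.9017 kcal/day.
Fat energy = 35% × 3371.9017 = 1180.1656 kcal.
Fat = 1180.1656 ÷ 9 kcal/g = 131.1295 g.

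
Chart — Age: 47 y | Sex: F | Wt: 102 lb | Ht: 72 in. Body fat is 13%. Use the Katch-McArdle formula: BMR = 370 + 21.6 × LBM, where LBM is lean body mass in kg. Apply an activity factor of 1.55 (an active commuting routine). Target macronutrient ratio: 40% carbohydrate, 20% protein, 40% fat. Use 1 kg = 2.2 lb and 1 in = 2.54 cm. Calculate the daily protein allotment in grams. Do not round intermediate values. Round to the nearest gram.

Convert to metric: weight = 102 ÷ 2.2 = 46.3636 kg; height = 72 × 2.54 = 182.88 cm.
LBM = 46.3636 × (1 − 0.13) = 40.3364 kg. Katch-McArdle: BMR = 370 + 21.6 × 40.3364 = 1241.2655 kcal/day.
TEE = 1241.2655 × 1.55 = 1923.9615 kcal/day.
Protein energy = 20% × 1923.9615 = 384.7923 kcal.
Protein = 384.7923 ÷ 4 kcal/g = 96.1981 g.

96 g/day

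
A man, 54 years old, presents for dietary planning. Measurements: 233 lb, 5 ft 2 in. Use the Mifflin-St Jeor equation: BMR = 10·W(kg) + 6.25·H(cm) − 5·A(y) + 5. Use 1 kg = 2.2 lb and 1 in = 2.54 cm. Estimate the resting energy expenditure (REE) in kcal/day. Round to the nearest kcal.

1778 kcal/day

Convert to metric: weight = 233 ÷ 2.2 = 105.9091 kg; height = (5×12 + 2) × 2.54 = 62 × 2.54 = 157.48 cm.
Mifflin-St Jeor (male): BMR = 10(105.9091) + 6.25(157.48) − 5(54) + 5 = 1059.0909 + 984.25 − 270 + 5 = 1778.3409 kcal/day.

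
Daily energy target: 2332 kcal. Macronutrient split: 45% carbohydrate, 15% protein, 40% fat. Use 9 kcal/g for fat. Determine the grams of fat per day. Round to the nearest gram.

Fat energy = 40% × 2332 = 932.8 kcal.
At 9 kcal/g: 932.8 ÷ 9 = 103.6444 g.

104 g/day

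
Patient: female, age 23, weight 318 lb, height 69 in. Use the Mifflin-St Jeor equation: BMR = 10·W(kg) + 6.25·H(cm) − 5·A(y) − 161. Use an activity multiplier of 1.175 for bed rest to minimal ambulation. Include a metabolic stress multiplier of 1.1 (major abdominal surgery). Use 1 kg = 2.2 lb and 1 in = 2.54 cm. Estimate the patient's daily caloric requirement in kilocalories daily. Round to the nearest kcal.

2927 kilocalories daily

Convert to metric: weight = 318 ÷ 2.2 = 144.5455 kg; height = 69 × 2.54 = 175.26 cm.
Mifflin-St Jeor (female): BMR = 10(144.5455) + 6.25(175.26) − 5(23) − 161 = 1445.4545 + 1095.375 − 115 − 161 = 2264.8295 kcal/day.
TEE = BMR × activity factor = 2264.8295 × 1.175 = 2661.1747 kcal/day.
Apply stress factor: 2661.1747 × 1.1 = 2927.2922 kcal/day.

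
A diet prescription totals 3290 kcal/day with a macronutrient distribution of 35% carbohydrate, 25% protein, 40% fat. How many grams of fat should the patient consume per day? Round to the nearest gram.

Fat energy = 40% × 3290 = 1316 kcal.
At 9 kcal/g: 1316 ÷ 9 = 146.2222 g.

146 g/day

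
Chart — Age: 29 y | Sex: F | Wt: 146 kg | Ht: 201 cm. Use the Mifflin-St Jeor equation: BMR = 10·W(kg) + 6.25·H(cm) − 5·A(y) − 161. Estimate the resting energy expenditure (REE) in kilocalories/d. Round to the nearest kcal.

2410 kilocalories/d

Mifflin-St Jeor (female): BMR = 10(146) + 6.25(201) − 5(29) − 161 = 1460 + 1256.25 − 145 − 161 = 2410.25 kcal/day.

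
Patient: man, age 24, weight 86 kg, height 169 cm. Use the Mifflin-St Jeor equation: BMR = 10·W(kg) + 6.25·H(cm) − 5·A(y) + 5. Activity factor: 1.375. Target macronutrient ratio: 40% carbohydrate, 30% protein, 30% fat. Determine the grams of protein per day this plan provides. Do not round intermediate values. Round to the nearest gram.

186 g/day

Mifflin-St Jeor (male): BMR = 10(86) + 6.25(169) − 5(24) + 5 = 860 + 1056.25 − 120 + 5 = 1801.25 kcal/day.
TEE = 1801.25 × 1.375 = 2476.7188 kcal/day.
Protein energy = 30% × 2476.7188 = 743.0156 kcal.
Protein = 743.0156 ÷ 4 kcal/g = 185.7539 g.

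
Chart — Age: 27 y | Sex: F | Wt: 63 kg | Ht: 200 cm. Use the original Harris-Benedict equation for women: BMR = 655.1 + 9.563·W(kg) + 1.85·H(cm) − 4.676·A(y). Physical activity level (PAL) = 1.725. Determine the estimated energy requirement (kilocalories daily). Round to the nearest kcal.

2590 kilocalories daily

Harris-Benedict: BMR = 655.1 + 9.563(63) + 1.85(200) − 4.676(27) = 1501.317 kcal/day.
TEE = BMR × activity factor = 1501.317 × 1.725 = 2589.7718 kcal/day.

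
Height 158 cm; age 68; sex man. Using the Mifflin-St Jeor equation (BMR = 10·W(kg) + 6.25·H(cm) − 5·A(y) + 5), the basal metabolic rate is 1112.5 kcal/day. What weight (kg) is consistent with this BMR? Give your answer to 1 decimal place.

1112.5 = 10·W + 6.25(158) − 5(68) + 5
10·W = 1112.5 − 652.5 = 460, so W = 46 kg.

46.0 kg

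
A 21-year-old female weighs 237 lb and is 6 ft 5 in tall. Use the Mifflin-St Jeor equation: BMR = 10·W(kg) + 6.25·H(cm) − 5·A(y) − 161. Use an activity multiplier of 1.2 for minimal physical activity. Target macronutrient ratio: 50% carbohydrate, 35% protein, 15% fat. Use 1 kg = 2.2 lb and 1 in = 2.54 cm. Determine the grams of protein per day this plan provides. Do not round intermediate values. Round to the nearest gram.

Convert to metric: weight = 237 ÷ 2.2 = 107.7273 kg; height = (6×12 + 5) × 2.54 = 77 × 2.54 = 195.58 cm.
Mifflin-St Jeor (female): BMR = 10(107.7273) + 6.25(195.58) − 5(21) − 161 = 1077.2727 + 1222.375 − 105 − 161 = 2033.6477 kcal/day.
TEE = 2033.6477 × 1.2 = 2440.3773 kcal/day.
Protein energy = 35% × 2440.3773 = 854.132 kcal.
Protein = 854.132 ÷ 4 kcal/g = 213.533 g.

214 g/day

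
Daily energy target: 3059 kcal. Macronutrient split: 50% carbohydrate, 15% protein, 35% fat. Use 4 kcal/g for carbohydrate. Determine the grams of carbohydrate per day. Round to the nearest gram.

Carbohydrate energy = 50% × 3059 = 1529.5 kcal.
At 4 kcal/g: 1529.5 ÷ 4 = 382.375 g.

382 g/day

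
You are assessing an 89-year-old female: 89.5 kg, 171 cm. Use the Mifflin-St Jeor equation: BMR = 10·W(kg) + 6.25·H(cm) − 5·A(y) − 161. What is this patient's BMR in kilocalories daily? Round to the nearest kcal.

Mifflin-St Jeor (female): BMR = 10(89.5) + 6.25(171) − 5(89) − 161 = 895 + 1068.75 − 445 − 161 = 1357.75 kcal/day.

1358 kilocalories daily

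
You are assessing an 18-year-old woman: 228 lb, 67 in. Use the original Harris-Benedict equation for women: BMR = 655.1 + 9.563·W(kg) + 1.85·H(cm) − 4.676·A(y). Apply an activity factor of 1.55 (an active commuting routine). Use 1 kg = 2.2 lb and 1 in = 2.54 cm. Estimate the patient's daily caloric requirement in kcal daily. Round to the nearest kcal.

Convert to metric: weight = 228 ÷ 2.2 = 103.6364 kg; height = 67 × 2.54 = 170.18 cm.
Harris-Benedict: BMR = 655.1 + 9.563(103.6364) + 1.85(170.18) − 4.676(18) = 1876.8395 kcal/day.
TEE = BMR × activity factor = 1876.8395 × 1.55 = 2909.1013 kcal/day.

2909 kcal daily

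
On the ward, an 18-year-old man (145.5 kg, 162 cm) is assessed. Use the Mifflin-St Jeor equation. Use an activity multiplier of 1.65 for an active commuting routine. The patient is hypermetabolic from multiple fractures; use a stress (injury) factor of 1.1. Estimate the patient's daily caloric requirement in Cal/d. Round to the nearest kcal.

Mifflin-St Jeor (male): BMR = 10(145.5) + 6.25(162) − 5(18) + 5 = 1455 + 1012.5 − 90 + 5 = 2382.5 kcal/day.
TEE = BMR × activity factor = 2382.5 × 1.65 = 3931.125 kcal/day.
Apply stress factor: 3931.125 × 1.1 = 4324.2375 kcal/day.

4324 Cal/d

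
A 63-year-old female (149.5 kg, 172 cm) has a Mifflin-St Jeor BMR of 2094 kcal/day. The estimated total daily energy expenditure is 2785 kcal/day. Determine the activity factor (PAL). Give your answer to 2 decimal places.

Activity factor = TEE ÷ BMR = 2785 ÷ 2094 = 1.33.

1.33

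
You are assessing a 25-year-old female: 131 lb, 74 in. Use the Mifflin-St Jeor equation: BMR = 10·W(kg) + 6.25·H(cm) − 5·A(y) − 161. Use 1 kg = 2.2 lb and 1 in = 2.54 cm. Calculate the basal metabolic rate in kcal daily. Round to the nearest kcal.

Convert to metric: weight = 131 ÷ 2.2 = 59.5455 kg; height = 74 × 2.54 = 187.96 cm.
Mifflin-St Jeor (female): BMR = 10(59.5455) + 6.25(187.96) − 5(25) − 161 = 595.4545 + 1174.75 − 125 − 161 = 1484.2045 kcal/day.

1484 kcal daily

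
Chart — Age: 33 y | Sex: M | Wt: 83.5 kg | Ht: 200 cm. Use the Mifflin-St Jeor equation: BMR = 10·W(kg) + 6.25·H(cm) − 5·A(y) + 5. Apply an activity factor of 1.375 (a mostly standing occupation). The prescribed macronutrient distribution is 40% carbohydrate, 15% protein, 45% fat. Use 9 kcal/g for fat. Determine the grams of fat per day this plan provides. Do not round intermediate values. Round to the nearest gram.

Mifflin-St Jeor (male): BMR = 10(83.5) + 6.25(200) − 5(33) + 5 = 835 + 1250 − 165 + 5 = 1925 kcal/day.
TEE = 1925 × 1.375 = 2646.875 kcal/day.
Fat energy = 45% × 2646.875 = 1191.0938 kcal.
Fat = 1191.0938 ÷ 9 kcal/g = 132.3438 g.

132 g/day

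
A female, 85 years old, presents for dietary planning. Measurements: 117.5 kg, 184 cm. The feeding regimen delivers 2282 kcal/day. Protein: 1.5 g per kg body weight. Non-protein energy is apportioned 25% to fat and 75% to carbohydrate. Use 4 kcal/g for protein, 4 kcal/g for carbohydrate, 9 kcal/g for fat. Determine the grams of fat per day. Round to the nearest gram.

Protein = 1.5 × 117.5 = 176.25 g → 176.25 × 4 = 705 kcal.
Non-protein calories = 2282 − 705 = 1577 kcal.
Fat: 25% × 1577 = 394.25 kcal; carbohydrate: 1182.75 kcal.
Fat: 394.25 kcal ÷ 9 kcal/g = 43.8056 g.

44 g/day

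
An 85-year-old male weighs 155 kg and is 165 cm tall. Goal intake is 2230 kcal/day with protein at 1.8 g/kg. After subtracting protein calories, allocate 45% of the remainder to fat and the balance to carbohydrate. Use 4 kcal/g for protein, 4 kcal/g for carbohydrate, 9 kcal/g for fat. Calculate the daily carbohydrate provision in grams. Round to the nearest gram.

153 g/day

Protein = 1.8 × 155 = 279 g → 279 × 4 = 1116 kcal.
Non-protein calories = 2230 − 1116 = 1114 kcal.
Fat: 45% × 1114 = 501.3 kcal; carbohydrate: 612.7 kcal.
Carbohydrate: 612.7 kcal ÷ 4 kcal/g = 153.175 g.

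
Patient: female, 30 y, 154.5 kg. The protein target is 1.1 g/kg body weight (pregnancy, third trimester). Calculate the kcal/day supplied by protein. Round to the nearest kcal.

Protein = 1.1 g/kg × 154.5 kg = 169.95 g/day.
Protein energy = 169.95 g × 4 kcal/g = 679.8 kcal/day.

680 kcal/day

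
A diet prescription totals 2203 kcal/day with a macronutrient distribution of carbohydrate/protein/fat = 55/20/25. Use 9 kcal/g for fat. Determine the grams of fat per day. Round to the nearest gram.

Fat energy = 25% × 2203 = 550.75 kcal.
At 9 kcal/g: 550.75 ÷ 9 = 61.1944 g.

61 g/day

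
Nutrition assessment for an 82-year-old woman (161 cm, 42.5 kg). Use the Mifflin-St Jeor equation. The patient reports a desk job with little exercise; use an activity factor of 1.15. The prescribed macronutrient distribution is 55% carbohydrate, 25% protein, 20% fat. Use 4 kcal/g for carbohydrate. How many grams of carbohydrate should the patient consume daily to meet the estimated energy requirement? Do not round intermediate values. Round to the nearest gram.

Mifflin-St Jeor (female): BMR = 10(42.5) + 6.25(161) − 5(82) − 161 = 425 + 1006.25 − 410 − 161 = 860.25 kcal/day.
TEE = 860.25 × 1.15 = 989.2875 kcal/day.
Carbohydrate energy = 55% × 989.2875 = 544.1081 kcal.
Carbohydrate = 544.1081 ÷ 4 kcal/g = 136.027 g.

136 g/day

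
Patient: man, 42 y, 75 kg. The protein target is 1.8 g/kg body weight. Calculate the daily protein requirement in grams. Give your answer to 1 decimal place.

135.0 g/day

Protein = 1.8 g/kg × 75 kg = 135 g/day.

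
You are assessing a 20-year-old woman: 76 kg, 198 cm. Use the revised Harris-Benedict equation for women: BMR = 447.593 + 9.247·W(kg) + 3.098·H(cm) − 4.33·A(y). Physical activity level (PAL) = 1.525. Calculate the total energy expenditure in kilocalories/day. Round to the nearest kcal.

Harris-Benedict: BMR = 447.593 + 9.247(76) + 3.098(198) − 4.33(20) = 1677.169 kcal/day.
TEE = BMR × activity factor = 1677.169 × 1.525 = 2557.6827 kcal/day.

2558 kilocalories/day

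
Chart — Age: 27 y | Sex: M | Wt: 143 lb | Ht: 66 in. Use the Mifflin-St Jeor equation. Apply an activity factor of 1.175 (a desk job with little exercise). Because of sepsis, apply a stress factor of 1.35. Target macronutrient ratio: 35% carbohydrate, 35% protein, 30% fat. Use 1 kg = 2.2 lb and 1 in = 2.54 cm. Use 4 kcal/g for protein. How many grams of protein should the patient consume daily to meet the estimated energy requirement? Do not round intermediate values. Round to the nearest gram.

Convert to metric: weight = 143 ÷ 2.2 = 65 kg; height = 66 × 2.54 = 167.64 cm.
Mifflin-St Jeor (male): BMR = 10(65) + 6.25(167.64) − 5(27) + 5 = 650 + 1047.75 − 135 + 5 = 1567.75 kcal/day.
TEE = 1567.75 × 1.175 = 1842.1063 kcal/day.
With stress factor 1.35: 1842.1063 × 1.35 = 2486.8434 kcal/day.
Protein energy = 35% × 2486.8434 = 870.3952 kcal.
Protein = 870.3952 ÷ 4 kcal/g = 217.5988 g.

218 g/day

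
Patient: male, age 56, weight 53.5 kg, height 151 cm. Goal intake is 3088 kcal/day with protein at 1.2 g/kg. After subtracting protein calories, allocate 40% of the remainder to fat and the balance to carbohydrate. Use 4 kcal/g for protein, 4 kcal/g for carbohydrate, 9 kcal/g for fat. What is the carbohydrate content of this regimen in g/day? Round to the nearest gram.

425 g/day

Protein = 1.2 × 53.5 = 64.2 g → 64.2 × 4 = 256.8 kcal.
Non-protein calories = 3088 − 256.8 = 2831.2 kcal.
Fat: 40% × 2831.2 = 1132.48 kcal; carbohydrate: 1698.72 kcal.
Carbohydrate: 1698.72 kcal ÷ 4 kcal/g = 424.68 g.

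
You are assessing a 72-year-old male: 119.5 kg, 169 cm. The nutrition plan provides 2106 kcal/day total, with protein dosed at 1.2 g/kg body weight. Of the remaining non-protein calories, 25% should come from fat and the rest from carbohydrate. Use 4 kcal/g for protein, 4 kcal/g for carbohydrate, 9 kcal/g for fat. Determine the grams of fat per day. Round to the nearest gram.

43 g/day

Protein = 1.2 × 119.5 = 143.4 g → 143.4 × 4 = 573.6 kcal.
Non-protein calories = 2106 − 573.6 = 1532.4 kcal.
Fat: 25% × 1532.4 = 383.1 kcal; carbohydrate: 1149.3 kcal.
Fat: 383.1 kcal ÷ 9 kcal/g = 42.5667 g.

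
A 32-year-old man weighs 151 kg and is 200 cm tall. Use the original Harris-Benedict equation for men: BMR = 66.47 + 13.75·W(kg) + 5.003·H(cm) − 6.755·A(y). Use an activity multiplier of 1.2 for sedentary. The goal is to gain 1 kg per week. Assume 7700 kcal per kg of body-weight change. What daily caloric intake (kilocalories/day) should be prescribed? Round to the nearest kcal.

4613 kilocalories/day

Harris-Benedict: BMR = 66.47 + 13.75(151) + 5.003(200) − 6.755(32) = 2927.16 kcal/day.
TEE = 2927.16 × 1.2 = 3512.592 kcal/day.
Required daily surplus = 1 × 7700 ÷ 7 = 1100 kcal/day.
Target intake = 3512.592 + 1100 = 4612.592 kcal/day.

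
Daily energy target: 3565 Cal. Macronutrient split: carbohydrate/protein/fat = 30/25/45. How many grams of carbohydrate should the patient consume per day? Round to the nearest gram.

Carbohydrate energy = 30% × 3565 = 1069.5 kcal.
At 4 kcal/g: 1069.5 ÷ 4 = 267.375 g.

267 g/day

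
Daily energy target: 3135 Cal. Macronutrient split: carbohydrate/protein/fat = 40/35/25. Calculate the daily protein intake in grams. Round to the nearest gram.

Protein energy = 35% × 3135 = 1097.25 kcal.
At 4 kcal/g: 1097.25 ÷ 4 = 274.3125 g.

274 g/day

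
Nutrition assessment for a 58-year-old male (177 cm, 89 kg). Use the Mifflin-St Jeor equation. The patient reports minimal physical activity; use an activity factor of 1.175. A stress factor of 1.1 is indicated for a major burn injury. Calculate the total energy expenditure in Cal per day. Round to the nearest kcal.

Mifflin-St Jeor (male): BMR = 10(89) + 6.25(177) − 5(58) + 5 = 890 + 1106.25 − 290 + 5 = 1711.25 kcal/day.
TEE = BMR × activity factor = 1711.25 × 1.175 = 2010.7188 kcal/day.
Apply stress factor: 2010.7188 × 1.1 = 2211.7906 kcal/day.

2212 Cal per day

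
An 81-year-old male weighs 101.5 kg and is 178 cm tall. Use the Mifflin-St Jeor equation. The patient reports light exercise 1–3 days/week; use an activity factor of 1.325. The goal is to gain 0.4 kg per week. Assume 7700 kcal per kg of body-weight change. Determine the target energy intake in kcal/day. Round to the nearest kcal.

2729 kcal/day

Mifflin-St Jeor (male): BMR = 10(101.5) + 6.25(178) − 5(81) + 5 = 1015 + 1112.5 − 405 + 5 = 1727.5 kcal/day.
TEE = 1727.5 × 1.325 = 2288.9375 kcal/day.
Required daily surplus = 0.4 × 7700 ÷ 7 = 440 kcal/day.
Target intake = 2288.9375 + 440 = 2728.9375 kcal/day.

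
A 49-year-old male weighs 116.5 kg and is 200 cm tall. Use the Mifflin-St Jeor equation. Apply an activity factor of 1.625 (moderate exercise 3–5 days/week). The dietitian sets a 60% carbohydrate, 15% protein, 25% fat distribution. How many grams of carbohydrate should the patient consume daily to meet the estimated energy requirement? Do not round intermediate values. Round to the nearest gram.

530 g/day

Mifflin-St Jeor (male): BMR = 10(116.5) + 6.25(200) − 5(49) + 5 = 1165 + 1250 − 245 + 5 = 2175 kcal/day.
TEE = 2175 × 1.625 = 3534.375 kcal/day.
Carbohydrate energy = 60% × 3534.375 = 2120.625 kcal.
Carbohydrate = 2120.625 ÷ 4 kcal/g = 530.1563 g.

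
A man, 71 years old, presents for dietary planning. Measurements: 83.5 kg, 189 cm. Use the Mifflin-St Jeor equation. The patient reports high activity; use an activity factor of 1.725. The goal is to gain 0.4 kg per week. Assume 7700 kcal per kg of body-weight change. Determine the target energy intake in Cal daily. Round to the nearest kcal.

Mifflin-St Jeor (male): BMR = 10(83.5) + 6.25(189) − 5(71) + 5 = 835 + 1181.25 − 355 + 5 = 1666.25 kcal/day.
TEE = 1666.25 × 1.725 = 2874.2813 kcal/day.
Required daily surplus = 0.4 × 7700 ÷ 7 = 440 kcal/day.
Target intake = 2874.2813 + 440 = 3314.2813 kcal/day.

3314 Cal daily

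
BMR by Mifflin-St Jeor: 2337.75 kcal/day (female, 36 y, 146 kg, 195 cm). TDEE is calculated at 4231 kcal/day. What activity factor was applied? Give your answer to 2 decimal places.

Activity factor = TEE ÷ BMR = 4231 ÷ 2337.75 = 1.81.

1.81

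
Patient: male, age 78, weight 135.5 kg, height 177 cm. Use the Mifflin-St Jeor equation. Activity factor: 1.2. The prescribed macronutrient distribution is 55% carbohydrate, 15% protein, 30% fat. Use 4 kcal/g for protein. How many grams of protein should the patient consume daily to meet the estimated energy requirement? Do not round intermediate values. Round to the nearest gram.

93 g/day

Mifflin-St Jeor (male): BMR = 10(135.5) + 6.25(177) − 5(78) + 5 = 1355 + 1106.25 − 390 + 5 = 2076.25 kcal/day.
TEE = 2076.25 × 1.2 = 2491.5 kcal/day.
Protein energy = 15% × 2491.5 = 373.725 kcal.
Protein = 373.725 ÷ 4 kcal/g = 93.4313 g.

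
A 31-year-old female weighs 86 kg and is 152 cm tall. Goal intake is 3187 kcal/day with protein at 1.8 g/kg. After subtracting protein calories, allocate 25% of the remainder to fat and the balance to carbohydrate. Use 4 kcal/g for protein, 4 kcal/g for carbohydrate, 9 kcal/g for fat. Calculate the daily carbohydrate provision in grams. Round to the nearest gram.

Protein = 1.8 × 86 = 154.8 g → 154.8 × 4 = 619.2 kcal.
Non-protein calories = 3187 − 619.2 = 2567.8 kcal.
Fat: 25% × 2567.8 = 641.95 kcal; carbohydrate: 1925.85 kcal.
Carbohydrate: 1925.85 kcal ÷ 4 kcal/g = 481.4625 g.

481 g/day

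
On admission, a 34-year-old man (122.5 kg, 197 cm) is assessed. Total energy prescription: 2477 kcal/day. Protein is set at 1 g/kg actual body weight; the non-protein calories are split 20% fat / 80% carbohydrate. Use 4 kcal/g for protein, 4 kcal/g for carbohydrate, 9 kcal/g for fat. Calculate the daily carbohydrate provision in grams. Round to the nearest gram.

Protein = 1 × 122.5 = 122.5 g → 122.5 × 4 = 490 kcal.
Non-protein calories = 2477 − 490 = 1987 kcal.
Fat: 20% × 1987 = 397.4 kcal; carbohydrate: 1589.6 kcal.
Carbohydrate: 1589.6 kcal ÷ 4 kcal/g = 397.4 g.

397 g/day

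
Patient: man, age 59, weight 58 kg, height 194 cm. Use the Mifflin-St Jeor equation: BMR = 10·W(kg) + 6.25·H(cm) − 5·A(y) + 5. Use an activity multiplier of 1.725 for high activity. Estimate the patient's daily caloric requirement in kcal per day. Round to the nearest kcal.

Mifflin-St Jeor (male): BMR = 10(58) + 6.25(194) − 5(59) + 5 = 580 + 1212.5 − 295 + 5 = 1502.5 kcal/day.
TEE = BMR × activity factor = 1502.5 × 1.725 = 2591.8125 kcal/day.

2592 kcal per day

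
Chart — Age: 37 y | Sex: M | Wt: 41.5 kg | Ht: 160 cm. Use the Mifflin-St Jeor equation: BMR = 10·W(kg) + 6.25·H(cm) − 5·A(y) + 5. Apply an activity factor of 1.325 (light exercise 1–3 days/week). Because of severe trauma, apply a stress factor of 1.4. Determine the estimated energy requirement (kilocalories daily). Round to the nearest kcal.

2291 kilocalories daily

Mifflin-St Jeor (male): BMR = 10(41.5) + 6.25(160) − 5(37) + 5 = 415 + 1000 − 185 + 5 = 1235 kcal/day.
TEE = BMR × activity factor = 1235 × 1.325 = 1636.375 kcal/day.
Apply stress factor: 1636.375 × 1.4 = 2290.925 kcal/day.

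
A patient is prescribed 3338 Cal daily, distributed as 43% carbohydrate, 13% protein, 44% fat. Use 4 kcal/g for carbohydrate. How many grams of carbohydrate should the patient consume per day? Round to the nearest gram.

Carbohydrate energy = 43% × 3338 = 1435.34 kcal.
At 4 kcal/g: 1435.34 ÷ 4 = 358.835 g.

359 g/day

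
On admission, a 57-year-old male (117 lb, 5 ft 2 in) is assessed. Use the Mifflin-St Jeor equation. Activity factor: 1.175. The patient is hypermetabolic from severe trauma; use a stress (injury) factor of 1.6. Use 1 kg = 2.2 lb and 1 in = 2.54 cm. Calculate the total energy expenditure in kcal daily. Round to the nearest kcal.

2324 kcal daily

Convert to metric: weight = 117 ÷ 2.2 = 53.1818 kg; height = (5×12 + 2) × 2.54 = 62 × 2.54 = 157.48 cm.
Mifflin-St Jeor (male): BMR = 10(53.1818) + 6.25(157.48) − 5(57) + 5 = 531.8182 + 984.25 − 285 + 5 = 1236.0682 kcal/day.
TEE = BMR × activity factor = 1236.0682 × 1.175 = 1452.3801 kcal/day.
Apply stress factor: 1452.3801 × 1.6 = 2323.8082 kcal/day.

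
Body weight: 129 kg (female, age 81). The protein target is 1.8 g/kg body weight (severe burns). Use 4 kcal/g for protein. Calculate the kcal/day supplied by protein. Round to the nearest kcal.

Protein = 1.8 g/kg × 129 kg = 232.2 g/day.
Protein energy = 232.2 g × 4 kcal/g = 928.8 kcal/day.

929 kcal/day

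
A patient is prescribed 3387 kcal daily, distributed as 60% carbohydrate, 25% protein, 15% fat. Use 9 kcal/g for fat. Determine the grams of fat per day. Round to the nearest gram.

56 g/day

Fat energy = 15% × 3387 = 508.05 kcal.
At 9 kcal/g: 508.05 ÷ 9 = 56.45 g.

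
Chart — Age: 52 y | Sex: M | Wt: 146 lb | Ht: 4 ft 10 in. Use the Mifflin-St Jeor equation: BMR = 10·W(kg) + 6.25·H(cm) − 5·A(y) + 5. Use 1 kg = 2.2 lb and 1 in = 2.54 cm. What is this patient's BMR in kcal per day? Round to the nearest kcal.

1329 kcal per day

Convert to metric: weight = 146 ÷ 2.2 = 66.3636 kg; height = (4×12 + 10) × 2.54 = 58 × 2.54 = 147.32 cm.
Mifflin-St Jeor (male): BMR = 10(66.3636) + 6.25(147.32) − 5(52) + 5 = 663.6364 + 920.75 − 260 + 5 = 1329.3864 kcal/day.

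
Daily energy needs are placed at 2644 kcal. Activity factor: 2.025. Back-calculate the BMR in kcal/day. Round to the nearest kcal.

1306 kcal/day

BMR = TEE ÷ activity factor = 2644 ÷ 2.025 = 1305.679 kcal/day.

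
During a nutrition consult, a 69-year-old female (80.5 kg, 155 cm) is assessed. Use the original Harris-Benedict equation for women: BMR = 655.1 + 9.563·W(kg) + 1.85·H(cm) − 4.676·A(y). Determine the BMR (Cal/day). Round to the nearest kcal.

1389 Cal/day

Harris-Benedict: BMR = 655.1 + 9.563(80.5) + 1.85(155) − 4.676(69) = 1389.0275 kcal/day.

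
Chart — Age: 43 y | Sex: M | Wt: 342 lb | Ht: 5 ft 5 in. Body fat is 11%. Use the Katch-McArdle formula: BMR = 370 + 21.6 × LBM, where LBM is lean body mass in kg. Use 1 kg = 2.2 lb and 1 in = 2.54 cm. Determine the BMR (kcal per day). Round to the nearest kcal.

3358 kcal per day

Convert to metric: weight = 342 ÷ 2.2 = 155.4545 kg; height = (5×12 + 5) × 2.54 = 65 × 2.54 = 165.1 cm.
LBM = 155.4545 × (1 − 0.11) = 138.3545 kg. Katch-McArdle: BMR = 370 + 21.6 × 138.3545 = 3358.4582 kcal/day.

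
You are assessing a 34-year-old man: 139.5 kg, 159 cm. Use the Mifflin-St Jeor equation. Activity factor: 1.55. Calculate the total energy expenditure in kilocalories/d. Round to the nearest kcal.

Mifflin-St Jeor (male): BMR = 10(139.5) + 6.25(159) − 5(34) + 5 = 1395 + 993.75 − 170 + 5 = 2223.75 kcal/day.
TEE = BMR × activity factor = 2223.75 × 1.55 = 3446.8125 kcal/day.

3447 kilocalories/d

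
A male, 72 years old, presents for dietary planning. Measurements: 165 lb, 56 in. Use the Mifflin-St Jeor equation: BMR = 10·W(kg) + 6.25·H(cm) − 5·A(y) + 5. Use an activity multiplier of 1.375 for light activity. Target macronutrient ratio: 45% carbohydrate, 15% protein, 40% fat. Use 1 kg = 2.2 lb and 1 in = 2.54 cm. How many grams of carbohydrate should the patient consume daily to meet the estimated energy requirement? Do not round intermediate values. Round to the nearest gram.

Convert to metric: weight = 165 ÷ 2.2 = 75 kg; height = 56 × 2.54 = 142.24 cm.
Mifflin-St Jeor (male): BMR = 10(75) + 6.25(142.24) − 5(72) + 5 = 750 + 889 − 360 + 5 = 1284 kcal/day.
TEE = 1284 × 1.375 = 1765.5 kcal/day.
Carbohydrate energy = 45% × 1765.5 = 794.475 kcal.
Carbohydrate = 794.475 ÷ 4 kcal/g = 198.6188 g.

199 g/day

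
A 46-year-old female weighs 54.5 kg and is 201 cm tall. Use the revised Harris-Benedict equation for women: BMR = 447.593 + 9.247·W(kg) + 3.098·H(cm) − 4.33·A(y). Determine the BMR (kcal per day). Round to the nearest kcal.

1375 kcal per day

Harris-Benedict: BMR = 447.593 + 9.247(54.5) + 3.098(201) − 4.33(46) = 1375.0725 kcal/day.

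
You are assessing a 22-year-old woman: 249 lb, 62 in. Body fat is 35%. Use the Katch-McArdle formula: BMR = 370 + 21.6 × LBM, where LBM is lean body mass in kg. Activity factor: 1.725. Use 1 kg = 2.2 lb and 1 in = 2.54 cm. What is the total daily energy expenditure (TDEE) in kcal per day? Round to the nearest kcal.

3379 kcal per day

Convert to metric: weight = 249 ÷ 2.2 = 113.1818 kg; height = 62 × 2.54 = 157.48 cm.
LBM = 113.1818 × (1 − 0.35) = 73.5682 kg. Katch-McArdle: BMR = 370 + 21.6 × 73.5682 = 1959.0727 kcal/day.
TEE = BMR × activity factor = 1959.0727 × 1.725 = 3379.4005 kcal/day.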